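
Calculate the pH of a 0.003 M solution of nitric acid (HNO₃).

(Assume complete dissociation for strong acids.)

[H⁺] = 0.003 M for strong acid. pH = -log[H⁺] = -log(0.003)

pH = 2.52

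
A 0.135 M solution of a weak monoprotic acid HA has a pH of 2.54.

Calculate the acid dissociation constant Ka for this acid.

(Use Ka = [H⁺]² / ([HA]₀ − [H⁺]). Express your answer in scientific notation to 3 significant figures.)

[H⁺] = 10^(−pH) = 10^(−2.54) = 2.884e-03 M. For HA ⇌ H⁺ + A⁻, Ka = [H⁺][A⁻]/[HA] = [H⁺]² / ([HA]₀ − [H⁺]) = (2.884e-03)² / (0.135 − 2.884e-03) = 6.30e-05.

K_a = 6.30e-05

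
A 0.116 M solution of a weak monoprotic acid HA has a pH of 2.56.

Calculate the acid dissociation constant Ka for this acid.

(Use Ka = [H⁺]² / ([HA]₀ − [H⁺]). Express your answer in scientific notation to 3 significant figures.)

[H⁺] = 10^(−pH) = 10^(−2.56) = 2.754e-03 M. For HA ⇌ H⁺ + A⁻, Ka = [H⁺][A⁻]/[HA] = [H⁺]² / ([HA]₀ − [H⁺]) = (2.754e-03)² / (0.116 − 2.754e-03) = 6.70e-05.

K_a = 6.70e-05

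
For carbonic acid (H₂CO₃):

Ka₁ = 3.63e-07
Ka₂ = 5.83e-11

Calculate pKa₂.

pKa₂ = -log(Ka₂) = -log(5.83e-11) = 10.23.

pK_{a2} = 10.23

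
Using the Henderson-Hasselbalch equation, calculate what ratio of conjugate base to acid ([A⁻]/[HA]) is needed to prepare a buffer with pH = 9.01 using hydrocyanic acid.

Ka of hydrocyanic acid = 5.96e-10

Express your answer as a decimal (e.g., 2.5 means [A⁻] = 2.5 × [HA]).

pKa = -log(5.96e-10) = 9.2248. pH = pKa + log([A⁻]/[HA]), so log([A⁻]/[HA]) = pH − pKa = 9.01 − 9.2248 = -0.2148. [A⁻]/[HA] = 10^(-0.2148) = 0.610

[A⁻]/[HA] = 0.610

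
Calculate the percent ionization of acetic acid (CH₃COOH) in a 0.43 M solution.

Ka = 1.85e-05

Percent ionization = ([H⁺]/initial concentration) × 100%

Using Ka equilibrium: x² + Ka×x - Ka×C = 0. Solving: [H⁺] = 2.8112e-03. Percent = (2.8112e-03/0.43) × 100

Percent ionization = 0.654%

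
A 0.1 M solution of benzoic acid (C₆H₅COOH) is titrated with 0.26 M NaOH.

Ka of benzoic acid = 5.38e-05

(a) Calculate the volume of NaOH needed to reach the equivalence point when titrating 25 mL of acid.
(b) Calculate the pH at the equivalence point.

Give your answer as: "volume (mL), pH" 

moles acid = 0.1 × 25/1000 = 0.0025 mol; V_base = moles/0.26 × 1000 = 9.6 mL. At equivalence only the conjugate base is present: [A⁻] = 0.0025/0.035 = 7.2222e-02 M. Kb = Kw/Ka = 1.86e-10; [OH⁻] = √(Kb × [A⁻]) = 3.6639e-06; pOH = 5.44; pH = 14 - pOH = 8.56.

V = 9.6 mL, pH = 8.56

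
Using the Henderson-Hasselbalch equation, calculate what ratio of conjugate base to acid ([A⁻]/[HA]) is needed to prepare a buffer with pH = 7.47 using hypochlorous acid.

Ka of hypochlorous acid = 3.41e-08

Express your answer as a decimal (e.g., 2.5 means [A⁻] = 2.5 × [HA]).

pKa = -log(3.41e-08) = 7.4672. pH = pKa + log([A⁻]/[HA]), so log([A⁻]/[HA]) = pH − pKa = 7.47 − 7.4672 = 0.0028. [A⁻]/[HA] = 10^(0.0028) = 1.01

[A⁻]/[HA] = 1.01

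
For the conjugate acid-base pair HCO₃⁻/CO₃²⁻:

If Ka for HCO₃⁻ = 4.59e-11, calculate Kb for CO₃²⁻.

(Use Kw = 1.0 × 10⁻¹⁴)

For a conjugate pair Ka × Kb = Kw, so Kb = Kw/Ka = 1.0 × 10⁻¹⁴ / 4.59e-11 = 2.18e-04.

K_b = 2.18e-04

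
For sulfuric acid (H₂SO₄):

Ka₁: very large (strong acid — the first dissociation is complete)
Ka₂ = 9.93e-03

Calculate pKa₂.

pKa₂ = -log(Ka₂) = -log(9.93e-03) = 2.00.

pK_{a2} = 2.00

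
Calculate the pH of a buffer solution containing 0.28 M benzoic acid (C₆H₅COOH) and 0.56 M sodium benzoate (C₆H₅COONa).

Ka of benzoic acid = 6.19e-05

pKa = -log(6.19e-05) = 4.21. pH = pKa + log([A⁻]/[HA]) = 4.21 + log(0.56/0.28)

pH = 4.51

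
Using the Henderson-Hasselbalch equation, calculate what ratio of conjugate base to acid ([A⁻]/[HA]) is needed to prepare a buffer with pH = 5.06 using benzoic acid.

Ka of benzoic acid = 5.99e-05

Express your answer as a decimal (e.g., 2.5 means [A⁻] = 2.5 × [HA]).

pKa = -log(5.99e-05) = 4.2226. pH = pKa + log([A⁻]/[HA]), so log([A⁻]/[HA]) = pH − pKa = 5.06 − 4.2226 = 0.8374. [A⁻]/[HA] = 10^(0.8374) = 6.88

[A⁻]/[HA] = 6.88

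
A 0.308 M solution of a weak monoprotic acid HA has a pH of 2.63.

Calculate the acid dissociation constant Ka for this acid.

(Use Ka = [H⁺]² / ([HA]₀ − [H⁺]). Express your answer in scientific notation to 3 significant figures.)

[H⁺] = 10^(−pH) = 10^(−2.63) = 2.344e-03 M. For HA ⇌ H⁺ + A⁻, Ka = [H⁺][A⁻]/[HA] = [H⁺]² / ([HA]₀ − [H⁺]) = (2.344e-03)² / (0.308 − 2.344e-03) = 1.80e-05.

K_a = 1.80e-05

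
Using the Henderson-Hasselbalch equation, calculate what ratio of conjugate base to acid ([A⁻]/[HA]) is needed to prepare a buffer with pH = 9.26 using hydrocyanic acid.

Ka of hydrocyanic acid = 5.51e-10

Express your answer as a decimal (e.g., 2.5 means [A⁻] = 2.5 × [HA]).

pKa = -log(5.51e-10) = 9.2588. pH = pKa + log([A⁻]/[HA]), so log([A⁻]/[HA]) = pH − pKa = 9.26 − 9.2588 = 0.0012. [A⁻]/[HA] = 10^(0.0012) = 1.00

[A⁻]/[HA] = 1.00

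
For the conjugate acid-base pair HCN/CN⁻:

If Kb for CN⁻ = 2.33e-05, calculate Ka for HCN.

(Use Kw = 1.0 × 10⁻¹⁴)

For a conjugate pair Ka × Kb = Kw, so Ka = Kw/Kb = 1.0 × 10⁻¹⁴ / 2.33e-05 = 4.29e-10.

K_a = 4.29e-10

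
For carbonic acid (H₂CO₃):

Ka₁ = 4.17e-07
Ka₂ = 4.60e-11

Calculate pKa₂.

pKa₂ = -log(Ka₂) = -log(4.60e-11) = 10.34.

pK_{a2} = 10.34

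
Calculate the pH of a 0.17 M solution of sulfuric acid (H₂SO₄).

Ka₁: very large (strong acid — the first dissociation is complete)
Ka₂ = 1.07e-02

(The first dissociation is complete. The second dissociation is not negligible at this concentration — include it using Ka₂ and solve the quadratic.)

First dissociation is complete: [H⁺]₀ = [HSO₄⁻]₀ = C = 0.17 M. Second dissociation HSO₄⁻ ⇌ H⁺ + SO₄²⁻: let x = [SO₄²⁻]. Ka₂ = (C + x)·x / (C − x) = 1.07e-02 → x² + (C + Ka₂)·x − Ka₂·C = 0 → x² + 0.18070·x − 1.819e-03 = 0. x = (−0.18070 + √(0.18070² + 4 × 1.819e-03)) / 2 = 9.5606e-03 M. [H⁺] = C + x = 0.17 + 9.5606e-03 = 1.7956e-01 M. pH = -log(1.7956e-01) = 0.75.

pH = 0.75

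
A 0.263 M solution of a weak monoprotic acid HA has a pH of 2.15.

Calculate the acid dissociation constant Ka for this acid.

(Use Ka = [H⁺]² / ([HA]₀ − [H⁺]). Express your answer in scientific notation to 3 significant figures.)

[H⁺] = 10^(−pH) = 10^(−2.15) = 7.079e-03 M. For HA ⇌ H⁺ + A⁻, Ka = [H⁺][A⁻]/[HA] = [H⁺]² / ([HA]₀ − [H⁺]) = (7.079e-03)² / (0.263 − 7.079e-03) = 1.96e-04.

K_a = 1.96e-04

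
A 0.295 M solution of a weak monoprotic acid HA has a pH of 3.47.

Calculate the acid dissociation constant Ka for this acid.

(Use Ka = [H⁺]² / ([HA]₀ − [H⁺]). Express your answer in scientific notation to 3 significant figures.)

[H⁺] = 10^(−pH) = 10^(−3.47) = 3.388e-04 M. For HA ⇌ H⁺ + A⁻, Ka = [H⁺][A⁻]/[HA] = [H⁺]² / ([HA]₀ − [H⁺]) = (3.388e-04)² / (0.295 − 3.388e-04) = 3.90e-07.

K_a = 3.90e-07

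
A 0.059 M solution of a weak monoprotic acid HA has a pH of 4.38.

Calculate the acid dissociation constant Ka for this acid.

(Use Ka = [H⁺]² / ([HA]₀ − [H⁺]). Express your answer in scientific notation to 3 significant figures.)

[H⁺] = 10^(−pH) = 10^(−4.38) = 4.169e-05 M. For HA ⇌ H⁺ + A⁻, Ka = [H⁺][A⁻]/[HA] = [H⁺]² / ([HA]₀ − [H⁺]) = (4.169e-05)² / (0.059 − 4.169e-05) = 2.95e-08.

K_a = 2.95e-08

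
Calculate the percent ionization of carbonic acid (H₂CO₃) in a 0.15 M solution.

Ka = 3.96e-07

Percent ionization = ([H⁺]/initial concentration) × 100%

Using Ka equilibrium: x² + Ka×x - Ka×C = 0. Solving: [H⁺] = 2.4352e-04. Percent = (2.4352e-04/0.15) × 100

Percent ionization = 0.162%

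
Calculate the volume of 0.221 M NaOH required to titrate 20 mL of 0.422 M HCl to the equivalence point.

At equivalence: moles acid = moles base. moles HCl = 0.422 × 20/1000 = 0.00844 mol. V_base = moles / 0.221 × 1000 = 38.2 mL.

V_{base} = 38.2 mL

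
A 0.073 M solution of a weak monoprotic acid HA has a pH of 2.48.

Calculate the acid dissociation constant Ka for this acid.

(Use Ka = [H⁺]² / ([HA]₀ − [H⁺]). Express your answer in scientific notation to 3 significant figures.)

[H⁺] = 10^(−pH) = 10^(−2.48) = 3.311e-03 M. For HA ⇌ H⁺ + A⁻, Ka = [H⁺][A⁻]/[HA] = [H⁺]² / ([HA]₀ − [H⁺]) = (3.311e-03)² / (0.073 − 3.311e-03) = 1.57e-04.

K_a = 1.57e-04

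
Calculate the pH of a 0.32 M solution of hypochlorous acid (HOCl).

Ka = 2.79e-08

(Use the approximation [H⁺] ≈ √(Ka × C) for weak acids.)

[H⁺] = √(Ka × C) = √(2.79e-08 × 0.32) = 9.4488e-05. pH = -log(9.4488e-05)

pH = 4.02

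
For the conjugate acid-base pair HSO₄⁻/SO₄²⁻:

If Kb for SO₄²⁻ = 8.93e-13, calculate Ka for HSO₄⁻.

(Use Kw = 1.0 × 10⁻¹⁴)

For a conjugate pair Ka × Kb = Kw, so Ka = Kw/Kb = 1.0 × 10⁻¹⁴ / 8.93e-13 = 1.12e-02.

K_a = 1.12e-02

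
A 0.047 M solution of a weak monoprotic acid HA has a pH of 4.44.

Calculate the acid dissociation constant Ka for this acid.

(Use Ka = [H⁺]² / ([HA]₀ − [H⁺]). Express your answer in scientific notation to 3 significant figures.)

[H⁺] = 10^(−pH) = 10^(−4.44) = 3.631e-05 M. For HA ⇌ H⁺ + A⁻, Ka = [H⁺][A⁻]/[HA] = [H⁺]² / ([HA]₀ − [H⁺]) = (3.631e-05)² / (0.047 − 3.631e-05) = 2.81e-08.

K_a = 2.81e-08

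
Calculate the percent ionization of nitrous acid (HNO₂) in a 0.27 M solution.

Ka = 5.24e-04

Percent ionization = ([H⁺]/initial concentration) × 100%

Using Ka equilibrium: x² + Ka×x - Ka×C = 0. Solving: [H⁺] = 1.1635e-02. Percent = (1.1635e-02/0.27) × 100

Percent ionization = 4.31%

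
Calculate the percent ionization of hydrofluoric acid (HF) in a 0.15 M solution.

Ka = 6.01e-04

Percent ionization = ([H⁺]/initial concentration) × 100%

Using Ka equilibrium: x² + Ka×x - Ka×C = 0. Solving: [H⁺] = 9.1990e-03. Percent = (9.1990e-03/0.15) × 100

Percent ionization = 6.13%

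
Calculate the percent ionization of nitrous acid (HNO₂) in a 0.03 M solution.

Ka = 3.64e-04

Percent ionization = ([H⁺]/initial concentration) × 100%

Using Ka equilibrium: x² + Ka×x - Ka×C = 0. Solving: [H⁺] = 3.1276e-03. Percent = (3.1276e-03/0.03) × 100

Percent ionization = 10.4%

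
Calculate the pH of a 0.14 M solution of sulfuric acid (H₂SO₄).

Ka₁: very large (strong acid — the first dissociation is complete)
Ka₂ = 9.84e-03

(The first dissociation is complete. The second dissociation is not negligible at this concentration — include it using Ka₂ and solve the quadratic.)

First dissociation is complete: [H⁺]₀ = [HSO₄⁻]₀ = C = 0.14 M. Second dissociation HSO₄⁻ ⇌ H⁺ + SO₄²⁻: let x = [SO₄²⁻]. Ka₂ = (C + x)·x / (C − x) = 9.84e-03 → x² + (C + Ka₂)·x − Ka₂·C = 0 → x² + 0.14984·x − 1.378e-03 = 0. x = (−0.14984 + √(0.14984² + 4 × 1.378e-03)) / 2 = 8.6898e-03 M. [H⁺] = C + x = 0.14 + 8.6898e-03 = 1.4869e-01 M. pH = -log(1.4869e-01) = 0.83.

pH = 0.83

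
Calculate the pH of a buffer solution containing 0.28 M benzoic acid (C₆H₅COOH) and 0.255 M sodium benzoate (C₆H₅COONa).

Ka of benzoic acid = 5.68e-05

pKa = -log(5.68e-05) = 4.25. pH = pKa + log([A⁻]/[HA]) = 4.25 + log(0.255/0.28)

pH = 4.21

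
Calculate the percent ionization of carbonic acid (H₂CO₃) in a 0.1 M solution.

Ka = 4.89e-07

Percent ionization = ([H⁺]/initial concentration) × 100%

Using Ka equilibrium: x² + Ka×x - Ka×C = 0. Solving: [H⁺] = 2.2089e-04. Percent = (2.2089e-04/0.1) × 100

Percent ionization = 0.221%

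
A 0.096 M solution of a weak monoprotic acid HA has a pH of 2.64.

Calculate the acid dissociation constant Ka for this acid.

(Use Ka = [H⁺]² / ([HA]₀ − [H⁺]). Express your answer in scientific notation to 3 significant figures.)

[H⁺] = 10^(−pH) = 10^(−2.64) = 2.291e-03 M. For HA ⇌ H⁺ + A⁻, Ka = [H⁺][A⁻]/[HA] = [H⁺]² / ([HA]₀ − [H⁺]) = (2.291e-03)² / (0.096 − 2.291e-03) = 5.60e-05.

K_a = 5.60e-05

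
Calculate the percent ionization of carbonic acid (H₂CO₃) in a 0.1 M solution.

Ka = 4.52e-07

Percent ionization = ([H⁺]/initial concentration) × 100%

Using Ka equilibrium: x² + Ka×x - Ka×C = 0. Solving: [H⁺] = 2.1238e-04. Percent = (2.1238e-04/0.1) × 100

Percent ionization = 0.212%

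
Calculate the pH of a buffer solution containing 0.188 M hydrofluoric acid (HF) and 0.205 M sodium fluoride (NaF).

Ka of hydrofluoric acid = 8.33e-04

pKa = -log(8.33e-04) = 3.08. pH = pKa + log([A⁻]/[HA]) = 3.08 + log(0.205/0.188)

pH = 3.12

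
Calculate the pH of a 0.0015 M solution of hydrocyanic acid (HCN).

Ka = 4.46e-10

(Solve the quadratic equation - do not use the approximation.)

x² + Ka×x - Ka×C = 0. Using quadratic formula: [H⁺] = 8.1770e-07

pH = 6.09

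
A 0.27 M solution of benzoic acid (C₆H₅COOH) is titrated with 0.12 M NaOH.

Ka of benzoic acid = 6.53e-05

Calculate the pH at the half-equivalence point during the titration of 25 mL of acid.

At half-equivalence [HA] = [A⁻], so Henderson-Hasselbalch gives pH = pKa = -log(6.53e-05) = 4.19.

pH = pKa = 4.19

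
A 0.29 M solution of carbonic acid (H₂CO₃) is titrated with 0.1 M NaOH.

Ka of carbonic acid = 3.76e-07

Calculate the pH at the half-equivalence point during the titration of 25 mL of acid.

At half-equivalence [HA] = [A⁻], so Henderson-Hasselbalch gives pH = pKa = -log(3.76e-07) = 6.42.

pH = pKa = 6.42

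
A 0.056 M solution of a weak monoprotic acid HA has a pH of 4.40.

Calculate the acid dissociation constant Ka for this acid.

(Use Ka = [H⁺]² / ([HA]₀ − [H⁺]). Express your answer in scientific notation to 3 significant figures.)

[H⁺] = 10^(−pH) = 10^(−4.40) = 3.981e-05 M. For HA ⇌ H⁺ + A⁻, Ka = [H⁺][A⁻]/[HA] = [H⁺]² / ([HA]₀ − [H⁺]) = (3.981e-05)² / (0.056 − 3.981e-05) = 2.83e-08.

K_a = 2.83e-08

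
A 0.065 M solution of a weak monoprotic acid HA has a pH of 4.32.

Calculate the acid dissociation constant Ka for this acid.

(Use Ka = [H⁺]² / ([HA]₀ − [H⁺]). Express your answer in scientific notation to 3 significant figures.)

[H⁺] = 10^(−pH) = 10^(−4.32) = 4.786e-05 M. For HA ⇌ H⁺ + A⁻, Ka = [H⁺][A⁻]/[HA] = [H⁺]² / ([HA]₀ − [H⁺]) = (4.786e-05)² / (0.065 − 4.786e-05) = 3.53e-08.

K_a = 3.53e-08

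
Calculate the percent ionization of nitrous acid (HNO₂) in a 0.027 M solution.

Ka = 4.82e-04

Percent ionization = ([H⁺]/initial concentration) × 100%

Using Ka equilibrium: x² + Ka×x - Ka×C = 0. Solving: [H⁺] = 3.3745e-03. Percent = (3.3745e-03/0.027) × 100

Percent ionization = 12.5%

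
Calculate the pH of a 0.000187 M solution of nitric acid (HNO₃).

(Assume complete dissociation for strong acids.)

[H⁺] = 0.000187 M for strong acid. pH = -log[H⁺] = -log(0.000187)

pH = 3.73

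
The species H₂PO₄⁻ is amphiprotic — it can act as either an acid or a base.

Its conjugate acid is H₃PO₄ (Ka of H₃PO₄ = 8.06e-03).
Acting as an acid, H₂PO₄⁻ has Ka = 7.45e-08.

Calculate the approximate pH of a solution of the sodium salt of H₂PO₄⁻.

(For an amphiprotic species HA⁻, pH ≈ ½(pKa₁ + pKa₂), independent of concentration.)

pKa₁ = -log(8.06e-03) = 2.09; pKa₂ = -log(7.45e-08) = 7.13. For an amphiprotic species, pH ≈ ½(pKa₁ + pKa₂) = ½(2.09 + 7.13) = 4.61.

pH = 4.61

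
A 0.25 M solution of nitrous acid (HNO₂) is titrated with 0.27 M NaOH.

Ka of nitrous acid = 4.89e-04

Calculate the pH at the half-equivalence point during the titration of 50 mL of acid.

At half-equivalence [HA] = [A⁻], so Henderson-Hasselbalch gives pH = pKa = -log(4.89e-04) = 3.31.

pH = pKa = 3.31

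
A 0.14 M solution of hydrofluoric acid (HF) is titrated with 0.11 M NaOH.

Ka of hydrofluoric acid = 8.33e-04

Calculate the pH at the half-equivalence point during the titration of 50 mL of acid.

At half-equivalence [HA] = [A⁻], so Henderson-Hasselbalch gives pH = pKa = -log(8.33e-04) = 3.08.

pH = pKa = 3.08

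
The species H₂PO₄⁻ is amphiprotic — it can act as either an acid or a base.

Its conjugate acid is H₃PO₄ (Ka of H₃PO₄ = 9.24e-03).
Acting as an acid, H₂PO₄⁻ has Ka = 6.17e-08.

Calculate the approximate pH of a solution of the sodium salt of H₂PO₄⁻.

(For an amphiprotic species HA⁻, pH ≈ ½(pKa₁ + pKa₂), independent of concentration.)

pKa₁ = -log(9.24e-03) = 2.03; pKa₂ = -log(6.17e-08) = 7.21. For an amphiprotic species, pH ≈ ½(pKa₁ + pKa₂) = ½(2.03 + 7.21) = 4.62.

pH = 4.62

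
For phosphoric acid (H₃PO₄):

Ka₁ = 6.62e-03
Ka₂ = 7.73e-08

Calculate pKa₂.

pKa₂ = -log(Ka₂) = -log(7.73e-08) = 7.11.

pK_{a2} = 7.11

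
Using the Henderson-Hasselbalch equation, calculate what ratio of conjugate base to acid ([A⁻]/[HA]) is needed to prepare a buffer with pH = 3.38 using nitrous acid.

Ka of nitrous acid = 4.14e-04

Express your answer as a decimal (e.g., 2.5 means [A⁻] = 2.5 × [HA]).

pKa = -log(4.14e-04) = 3.3830. pH = pKa + log([A⁻]/[HA]), so log([A⁻]/[HA]) = pH − pKa = 3.38 − 3.3830 = -0.0030. [A⁻]/[HA] = 10^(-0.0030) = 0.993

[A⁻]/[HA] = 0.993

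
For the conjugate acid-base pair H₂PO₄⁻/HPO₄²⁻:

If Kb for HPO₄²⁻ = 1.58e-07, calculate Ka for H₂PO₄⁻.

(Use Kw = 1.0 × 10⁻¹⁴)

For a conjugate pair Ka × Kb = Kw, so Ka = Kw/Kb = 1.0 × 10⁻¹⁴ / 1.58e-07 = 6.33e-08.

K_a = 6.33e-08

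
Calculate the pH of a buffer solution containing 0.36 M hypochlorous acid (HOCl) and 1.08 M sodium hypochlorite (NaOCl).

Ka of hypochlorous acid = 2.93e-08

pKa = -log(2.93e-08) = 7.53. pH = pKa + log([A⁻]/[HA]) = 7.53 + log(1.08/0.36)

pH = 8.01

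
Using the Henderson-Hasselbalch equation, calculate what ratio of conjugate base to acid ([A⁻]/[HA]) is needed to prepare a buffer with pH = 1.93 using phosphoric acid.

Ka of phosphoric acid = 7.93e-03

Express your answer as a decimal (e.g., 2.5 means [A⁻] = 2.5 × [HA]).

pKa = -log(7.93e-03) = 2.1007. pH = pKa + log([A⁻]/[HA]), so log([A⁻]/[HA]) = pH − pKa = 1.93 − 2.1007 = -0.1707. [A⁻]/[HA] = 10^(-0.1707) = 0.675

[A⁻]/[HA] = 0.675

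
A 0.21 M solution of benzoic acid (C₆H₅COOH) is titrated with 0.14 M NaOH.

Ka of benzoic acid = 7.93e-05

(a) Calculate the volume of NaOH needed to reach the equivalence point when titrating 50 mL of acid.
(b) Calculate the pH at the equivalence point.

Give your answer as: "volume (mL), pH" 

moles acid = 0.21 × 50/1000 = 0.0105 mol; V_base = moles/0.14 × 1000 = 75.0 mL. At equivalence only the conjugate base is present: [A⁻] = 0.0105/0.125 = 8.4000e-02 M. Kb = Kw/Ka = 1.26e-10; [OH⁻] = √(Kb × [A⁻]) = 3.2546e-06; pOH = 5.49; pH = 14 - pOH = 8.51.

V = 75.0 mL, pH = 8.51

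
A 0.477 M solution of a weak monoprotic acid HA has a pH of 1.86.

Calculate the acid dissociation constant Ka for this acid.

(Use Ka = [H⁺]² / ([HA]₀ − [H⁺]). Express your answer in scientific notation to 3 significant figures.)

[H⁺] = 10^(−pH) = 10^(−1.86) = 1.380e-02 M. For HA ⇌ H⁺ + A⁻, Ka = [H⁺][A⁻]/[HA] = [H⁺]² / ([HA]₀ − [H⁺]) = (1.380e-02)² / (0.477 − 1.380e-02) = 4.11e-04.

K_a = 4.11e-04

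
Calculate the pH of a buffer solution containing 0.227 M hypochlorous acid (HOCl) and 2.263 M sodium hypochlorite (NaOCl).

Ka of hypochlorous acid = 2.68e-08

pKa = -log(2.68e-08) = 7.57. pH = pKa + log([A⁻]/[HA]) = 7.57 + log(2.263/0.227)

pH = 8.57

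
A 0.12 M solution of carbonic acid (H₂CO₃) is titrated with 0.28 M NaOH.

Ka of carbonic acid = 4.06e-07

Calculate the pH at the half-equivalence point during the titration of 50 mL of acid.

At half-equivalence [HA] = [A⁻], so Henderson-Hasselbalch gives pH = pKa = -log(4.06e-07) = 6.39.

pH = pKa = 6.39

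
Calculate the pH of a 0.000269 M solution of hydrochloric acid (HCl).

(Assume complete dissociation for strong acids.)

[H⁺] = 0.000269 M for strong acid. pH = -log[H⁺] = -log(0.000269)

pH = 3.57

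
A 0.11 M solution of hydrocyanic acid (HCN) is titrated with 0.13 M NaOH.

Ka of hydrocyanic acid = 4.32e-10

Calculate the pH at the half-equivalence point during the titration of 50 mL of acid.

At half-equivalence [HA] = [A⁻], so Henderson-Hasselbalch gives pH = pKa = -log(4.32e-10) = 9.36.

pH = pKa = 9.36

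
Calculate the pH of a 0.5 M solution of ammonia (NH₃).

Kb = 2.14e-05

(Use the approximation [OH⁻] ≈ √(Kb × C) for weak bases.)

[OH⁻] = √(Kb × C) = √(2.14e-05 × 0.5) = 3.2711e-03. pOH = 2.49, pH = 14 - pOH

pH = 11.51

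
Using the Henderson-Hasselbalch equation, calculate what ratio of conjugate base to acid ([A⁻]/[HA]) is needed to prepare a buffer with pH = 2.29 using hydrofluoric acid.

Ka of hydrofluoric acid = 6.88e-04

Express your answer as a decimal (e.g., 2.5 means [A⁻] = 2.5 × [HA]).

pKa = -log(6.88e-04) = 3.1624. pH = pKa + log([A⁻]/[HA]), so log([A⁻]/[HA]) = pH − pKa = 2.29 − 3.1624 = -0.8724. [A⁻]/[HA] = 10^(-0.8724) = 0.134

[A⁻]/[HA] = 0.134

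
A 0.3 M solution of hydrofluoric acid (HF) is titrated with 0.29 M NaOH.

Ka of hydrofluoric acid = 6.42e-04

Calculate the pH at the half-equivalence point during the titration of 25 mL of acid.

At half-equivalence [HA] = [A⁻], so Henderson-Hasselbalch gives pH = pKa = -log(6.42e-04) = 3.19.

pH = pKa = 3.19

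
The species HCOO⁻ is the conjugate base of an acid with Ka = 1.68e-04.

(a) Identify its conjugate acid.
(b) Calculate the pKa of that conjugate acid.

(a) The conjugate acid is formed by adding one H⁺ to HCOO⁻, giving HCOOH. (b) pKa = -log(Ka) = -log(1.68e-04) = 3.77.

Conjugate acid: HCOOH; pK_a = 3.77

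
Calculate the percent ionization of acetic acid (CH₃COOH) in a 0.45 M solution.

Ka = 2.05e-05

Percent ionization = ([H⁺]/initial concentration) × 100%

Using Ka equilibrium: x² + Ka×x - Ka×C = 0. Solving: [H⁺] = 3.0270e-03. Percent = (3.0270e-03/0.45) × 100

Percent ionization = 0.673%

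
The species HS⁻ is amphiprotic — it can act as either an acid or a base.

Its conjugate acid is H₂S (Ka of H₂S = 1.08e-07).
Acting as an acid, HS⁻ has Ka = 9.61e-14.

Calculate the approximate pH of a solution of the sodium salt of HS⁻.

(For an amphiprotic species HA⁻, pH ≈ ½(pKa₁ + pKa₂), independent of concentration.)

pKa₁ = -log(1.08e-07) = 6.97; pKa₂ = -log(9.61e-14) = 13.02. For an amphiprotic species, pH ≈ ½(pKa₁ + pKa₂) = ½(6.97 + 13.02) = 9.99.

pH = 9.99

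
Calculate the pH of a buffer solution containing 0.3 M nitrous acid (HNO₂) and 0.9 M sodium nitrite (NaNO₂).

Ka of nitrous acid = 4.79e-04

pKa = -log(4.79e-04) = 3.32. pH = pKa + log([A⁻]/[HA]) = 3.32 + log(0.9/0.3)

pH = 3.80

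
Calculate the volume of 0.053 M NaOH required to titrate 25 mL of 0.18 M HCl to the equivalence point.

At equivalence: moles acid = moles base. moles HCl = 0.18 × 25/1000 = 0.0045 mol. V_base = moles / 0.053 × 1000 = 84.9 mL.

V_{base} = 84.9 mL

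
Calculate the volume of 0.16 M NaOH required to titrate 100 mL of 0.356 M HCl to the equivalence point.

At equivalence: moles acid = moles base. moles HCl = 0.356 × 100/1000 = 0.0356 mol. V_base = moles / 0.16 × 1000 = 222.5 mL.

V_{base} = 222.5 mL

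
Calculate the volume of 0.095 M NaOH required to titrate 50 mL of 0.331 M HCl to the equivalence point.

At equivalence: moles acid = moles base. moles HCl = 0.331 × 50/1000 = 0.01655 mol. V_base = moles / 0.095 × 1000 = 174.2 mL.

V_{base} = 174.2 mL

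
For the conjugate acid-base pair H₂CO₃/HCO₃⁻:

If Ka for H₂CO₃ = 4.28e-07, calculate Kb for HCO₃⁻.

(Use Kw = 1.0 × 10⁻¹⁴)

For a conjugate pair Ka × Kb = Kw, so Kb = Kw/Ka = 1.0 × 10⁻¹⁴ / 4.28e-07 = 2.34e-08.

K_b = 2.34e-08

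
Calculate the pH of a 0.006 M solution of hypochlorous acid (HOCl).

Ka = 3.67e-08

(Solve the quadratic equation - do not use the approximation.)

x² + Ka×x - Ka×C = 0. Using quadratic formula: [H⁺] = 1.4821e-05

pH = 4.83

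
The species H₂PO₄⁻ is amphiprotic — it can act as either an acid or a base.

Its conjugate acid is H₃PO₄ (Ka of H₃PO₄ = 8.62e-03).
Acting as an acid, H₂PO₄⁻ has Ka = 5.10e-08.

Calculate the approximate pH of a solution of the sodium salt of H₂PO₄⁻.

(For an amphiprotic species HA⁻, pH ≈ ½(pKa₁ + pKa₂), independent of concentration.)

pKa₁ = -log(8.62e-03) = 2.06; pKa₂ = -log(5.10e-08) = 7.29. For an amphiprotic species, pH ≈ ½(pKa₁ + pKa₂) = ½(2.06 + 7.29) = 4.68.

pH = 4.68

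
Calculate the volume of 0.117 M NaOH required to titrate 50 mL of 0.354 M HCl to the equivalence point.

At equivalence: moles acid = moles base. moles HCl = 0.354 × 50/1000 = 0.0177 mol. V_base = moles / 0.117 × 1000 = 151.3 mL.

V_{base} = 151.3 mL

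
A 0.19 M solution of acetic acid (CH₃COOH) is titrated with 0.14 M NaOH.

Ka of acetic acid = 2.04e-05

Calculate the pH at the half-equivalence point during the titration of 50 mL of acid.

At half-equivalence [HA] = [A⁻], so Henderson-Hasselbalch gives pH = pKa = -log(2.04e-05) = 4.69.

pH = pKa = 4.69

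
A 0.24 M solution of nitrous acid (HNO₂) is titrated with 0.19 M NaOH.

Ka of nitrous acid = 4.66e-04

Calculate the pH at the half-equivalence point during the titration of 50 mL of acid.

At half-equivalence [HA] = [A⁻], so Henderson-Hasselbalch gives pH = pKa = -log(4.66e-04) = 3.33.

pH = pKa = 3.33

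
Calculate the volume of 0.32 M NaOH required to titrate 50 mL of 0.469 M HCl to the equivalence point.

At equivalence: moles acid = moles base. moles HCl = 0.469 × 50/1000 = 0.02345 mol. V_base = moles / 0.32 × 1000 = 73.3 mL.

V_{base} = 73.3 mL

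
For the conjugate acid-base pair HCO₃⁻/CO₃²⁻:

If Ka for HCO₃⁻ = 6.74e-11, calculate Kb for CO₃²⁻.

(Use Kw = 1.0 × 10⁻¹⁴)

For a conjugate pair Ka × Kb = Kw, so Kb = Kw/Ka = 1.0 × 10⁻¹⁴ / 6.74e-11 = 1.48e-04.

K_b = 1.48e-04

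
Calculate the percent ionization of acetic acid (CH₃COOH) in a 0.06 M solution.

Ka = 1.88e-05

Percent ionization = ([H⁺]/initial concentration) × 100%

Using Ka equilibrium: x² + Ka×x - Ka×C = 0. Solving: [H⁺] = 1.0527e-03. Percent = (1.0527e-03/0.06) × 100

Percent ionization = 1.75%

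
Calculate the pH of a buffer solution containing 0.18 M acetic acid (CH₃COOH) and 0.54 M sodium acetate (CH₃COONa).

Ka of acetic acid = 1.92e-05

pKa = -log(1.92e-05) = 4.72. pH = pKa + log([A⁻]/[HA]) = 4.72 + log(0.54/0.18)

pH = 5.19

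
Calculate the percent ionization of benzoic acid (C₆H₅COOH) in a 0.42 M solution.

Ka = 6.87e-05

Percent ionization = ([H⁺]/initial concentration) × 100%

Using Ka equilibrium: x² + Ka×x - Ka×C = 0. Solving: [H⁺] = 5.3374e-03. Percent = (5.3374e-03/0.42) × 100

Percent ionization = 1.27%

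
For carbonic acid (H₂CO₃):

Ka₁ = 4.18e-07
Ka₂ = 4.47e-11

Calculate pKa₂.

pKa₂ = -log(Ka₂) = -log(4.47e-11) = 10.35.

pK_{a2} = 10.35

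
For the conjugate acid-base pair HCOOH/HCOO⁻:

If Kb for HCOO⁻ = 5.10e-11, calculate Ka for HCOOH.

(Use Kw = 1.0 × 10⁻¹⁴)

For a conjugate pair Ka × Kb = Kw, so Ka = Kw/Kb = 1.0 × 10⁻¹⁴ / 5.10e-11 = 1.96e-04.

K_a = 1.96e-04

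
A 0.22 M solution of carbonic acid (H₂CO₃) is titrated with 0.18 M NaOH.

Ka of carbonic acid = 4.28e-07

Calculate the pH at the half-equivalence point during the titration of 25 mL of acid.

At half-equivalence [HA] = [A⁻], so Henderson-Hasselbalch gives pH = pKa = -log(4.28e-07) = 6.37.

pH = pKa = 6.37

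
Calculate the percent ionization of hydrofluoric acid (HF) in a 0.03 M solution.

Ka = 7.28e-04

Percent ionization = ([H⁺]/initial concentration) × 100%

Using Ka equilibrium: x² + Ka×x - Ka×C = 0. Solving: [H⁺] = 4.3235e-03. Percent = (4.3235e-03/0.03) × 100

Percent ionization = 14.4%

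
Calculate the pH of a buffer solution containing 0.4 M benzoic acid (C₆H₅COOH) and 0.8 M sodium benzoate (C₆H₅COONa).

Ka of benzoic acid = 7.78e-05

pKa = -log(7.78e-05) = 4.11. pH = pKa + log([A⁻]/[HA]) = 4.11 + log(0.8/0.4)

pH = 4.41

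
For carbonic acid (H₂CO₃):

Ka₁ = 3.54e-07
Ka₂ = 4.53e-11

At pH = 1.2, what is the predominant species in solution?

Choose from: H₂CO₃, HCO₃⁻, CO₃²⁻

pKa₁ = 6.45, pKa₂ = 10.34. For a polyprotic acid the predominant species crosses at each pKa: below pKa_n the protonated form dominates, above it the deprotonated form does. At pH = 1.2, the predominant species is H₂CO₃.

H₂CO₃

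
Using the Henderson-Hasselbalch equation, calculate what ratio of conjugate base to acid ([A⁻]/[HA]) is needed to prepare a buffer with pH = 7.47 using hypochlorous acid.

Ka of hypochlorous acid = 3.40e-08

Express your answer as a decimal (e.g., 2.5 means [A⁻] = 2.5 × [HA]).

pKa = -log(3.40e-08) = 7.4685. pH = pKa + log([A⁻]/[HA]), so log([A⁻]/[HA]) = pH − pKa = 7.47 − 7.4685 = 0.0015. [A⁻]/[HA] = 10^(0.0015) = 1.00

[A⁻]/[HA] = 1.00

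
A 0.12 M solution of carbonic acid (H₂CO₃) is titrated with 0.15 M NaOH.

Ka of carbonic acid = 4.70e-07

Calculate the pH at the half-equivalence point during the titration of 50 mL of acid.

At half-equivalence [HA] = [A⁻], so Henderson-Hasselbalch gives pH = pKa = -log(4.70e-07) = 6.33.

pH = pKa = 6.33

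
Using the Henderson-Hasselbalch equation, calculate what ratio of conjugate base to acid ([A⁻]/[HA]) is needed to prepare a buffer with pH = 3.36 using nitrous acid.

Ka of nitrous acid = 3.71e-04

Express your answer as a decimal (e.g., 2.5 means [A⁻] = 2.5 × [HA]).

pKa = -log(3.71e-04) = 3.4306. pH = pKa + log([A⁻]/[HA]), so log([A⁻]/[HA]) = pH − pKa = 3.36 − 3.4306 = -0.0706. [A⁻]/[HA] = 10^(-0.0706) = 0.850

[A⁻]/[HA] = 0.850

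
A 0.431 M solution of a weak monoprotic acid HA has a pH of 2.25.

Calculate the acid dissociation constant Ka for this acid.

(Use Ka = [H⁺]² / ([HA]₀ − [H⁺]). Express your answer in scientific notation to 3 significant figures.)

[H⁺] = 10^(−pH) = 10^(−2.25) = 5.623e-03 M. For HA ⇌ H⁺ + A⁻, Ka = [H⁺][A⁻]/[HA] = [H⁺]² / ([HA]₀ − [H⁺]) = (5.623e-03)² / (0.431 − 5.623e-03) = 7.43e-05.

K_a = 7.43e-05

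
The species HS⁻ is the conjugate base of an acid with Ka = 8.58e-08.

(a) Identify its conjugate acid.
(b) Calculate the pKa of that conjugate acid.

(a) The conjugate acid is formed by adding one H⁺ to HS⁻, giving H₂S. (b) pKa = -log(Ka) = -log(8.58e-08) = 7.07.

Conjugate acid: H₂S; pK_a = 7.07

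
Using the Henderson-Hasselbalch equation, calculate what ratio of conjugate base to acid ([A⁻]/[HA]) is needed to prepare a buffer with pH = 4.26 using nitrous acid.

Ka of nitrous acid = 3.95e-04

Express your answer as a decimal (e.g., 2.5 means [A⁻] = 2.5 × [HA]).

pKa = -log(3.95e-04) = 3.4034. pH = pKa + log([A⁻]/[HA]), so log([A⁻]/[HA]) = pH − pKa = 4.26 − 3.4034 = 0.8566. [A⁻]/[HA] = 10^(0.8566) = 7.19

[A⁻]/[HA] = 7.19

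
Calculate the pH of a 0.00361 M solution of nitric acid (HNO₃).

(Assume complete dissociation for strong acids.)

[H⁺] = 0.00361 M for strong acid. pH = -log[H⁺] = -log(0.00361)

pH = 2.44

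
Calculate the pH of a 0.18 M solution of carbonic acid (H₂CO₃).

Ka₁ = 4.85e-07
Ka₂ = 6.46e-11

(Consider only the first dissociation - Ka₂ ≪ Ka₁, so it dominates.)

First dissociation dominates. From Ka₁ = [H⁺][HA⁻]/[H₂A], x² + Ka₁·x − Ka₁·C = 0 with C = 0.18 M and Ka₁ = 4.85e-07. Solving: [H⁺] = (−Ka₁ + √(Ka₁² + 4·Ka₁·C)) / 2 = 2.9522e-04 M. pH = -log(2.9522e-04) = 3.53.

pH = 3.53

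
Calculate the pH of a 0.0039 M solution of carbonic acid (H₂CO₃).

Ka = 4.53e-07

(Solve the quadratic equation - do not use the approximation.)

x² + Ka×x - Ka×C = 0. Using quadratic formula: [H⁺] = 4.1806e-05

pH = 4.38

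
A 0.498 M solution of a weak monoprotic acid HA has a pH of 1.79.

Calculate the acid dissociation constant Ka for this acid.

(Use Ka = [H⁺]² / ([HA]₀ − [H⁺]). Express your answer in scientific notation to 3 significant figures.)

[H⁺] = 10^(−pH) = 10^(−1.79) = 1.622e-02 M. For HA ⇌ H⁺ + A⁻, Ka = [H⁺][A⁻]/[HA] = [H⁺]² / ([HA]₀ − [H⁺]) = (1.622e-02)² / (0.498 − 1.622e-02) = 5.46e-04.

K_a = 5.46e-04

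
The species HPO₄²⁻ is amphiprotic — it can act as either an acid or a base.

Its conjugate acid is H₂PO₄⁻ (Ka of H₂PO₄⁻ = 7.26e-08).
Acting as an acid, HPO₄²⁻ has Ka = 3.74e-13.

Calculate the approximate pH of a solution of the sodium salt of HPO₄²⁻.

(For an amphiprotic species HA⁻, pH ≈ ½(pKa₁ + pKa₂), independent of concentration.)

pKa₁ = -log(7.26e-08) = 7.14; pKa₂ = -log(3.74e-13) = 12.43. For an amphiprotic species, pH ≈ ½(pKa₁ + pKa₂) = ½(7.14 + 12.43) = 9.78.

pH = 9.78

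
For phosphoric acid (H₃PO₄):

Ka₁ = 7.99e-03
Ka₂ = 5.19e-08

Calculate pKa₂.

pKa₂ = -log(Ka₂) = -log(5.19e-08) = 7.28.

pK_{a2} = 7.28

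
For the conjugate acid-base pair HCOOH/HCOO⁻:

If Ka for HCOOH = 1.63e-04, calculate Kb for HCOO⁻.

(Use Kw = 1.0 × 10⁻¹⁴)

For a conjugate pair Ka × Kb = Kw, so Kb = Kw/Ka = 1.0 × 10⁻¹⁴ / 1.63e-04 = 6.13e-11.

K_b = 6.13e-11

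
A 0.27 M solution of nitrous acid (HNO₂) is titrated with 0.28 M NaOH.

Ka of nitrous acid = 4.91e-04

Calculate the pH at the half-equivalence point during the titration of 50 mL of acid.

At half-equivalence [HA] = [A⁻], so Henderson-Hasselbalch gives pH = pKa = -log(4.91e-04) = 3.31.

pH = pKa = 3.31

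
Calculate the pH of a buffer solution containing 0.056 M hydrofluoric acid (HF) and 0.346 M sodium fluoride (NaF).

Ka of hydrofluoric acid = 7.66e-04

pKa = -log(7.66e-04) = 3.12. pH = pKa + log([A⁻]/[HA]) = 3.12 + log(0.346/0.056)

pH = 3.91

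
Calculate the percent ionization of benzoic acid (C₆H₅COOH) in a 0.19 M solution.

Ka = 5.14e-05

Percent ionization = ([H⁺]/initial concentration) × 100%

Using Ka equilibrium: x² + Ka×x - Ka×C = 0. Solving: [H⁺] = 3.0995e-03. Percent = (3.0995e-03/0.19) × 100

Percent ionization = 1.63%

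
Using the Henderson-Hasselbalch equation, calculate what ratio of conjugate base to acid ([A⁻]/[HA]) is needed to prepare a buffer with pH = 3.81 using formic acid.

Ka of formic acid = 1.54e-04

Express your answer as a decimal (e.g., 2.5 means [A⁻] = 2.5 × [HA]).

pKa = -log(1.54e-04) = 3.8125. pH = pKa + log([A⁻]/[HA]), so log([A⁻]/[HA]) = pH − pKa = 3.81 − 3.8125 = -0.0025. [A⁻]/[HA] = 10^(-0.0025) = 0.994

[A⁻]/[HA] = 0.994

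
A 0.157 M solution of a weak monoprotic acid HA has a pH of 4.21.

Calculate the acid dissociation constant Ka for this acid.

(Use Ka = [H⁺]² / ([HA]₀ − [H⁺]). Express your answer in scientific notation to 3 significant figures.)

[H⁺] = 10^(−pH) = 10^(−4.21) = 6.166e-05 M. For HA ⇌ H⁺ + A⁻, Ka = [H⁺][A⁻]/[HA] = [H⁺]² / ([HA]₀ − [H⁺]) = (6.166e-05)² / (0.157 − 6.166e-05) = 2.42e-08.

K_a = 2.42e-08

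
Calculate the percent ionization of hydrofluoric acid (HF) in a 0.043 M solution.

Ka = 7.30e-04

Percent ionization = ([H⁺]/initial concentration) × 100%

Using Ka equilibrium: x² + Ka×x - Ka×C = 0. Solving: [H⁺] = 5.2496e-03. Percent = (5.2496e-03/0.043) × 100

Percent ionization = 12.2%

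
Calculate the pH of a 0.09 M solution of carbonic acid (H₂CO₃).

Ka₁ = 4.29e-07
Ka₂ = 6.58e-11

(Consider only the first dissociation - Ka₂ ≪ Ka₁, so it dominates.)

First dissociation dominates. From Ka₁ = [H⁺][HA⁻]/[H₂A], x² + Ka₁·x − Ka₁·C = 0 with C = 0.09 M and Ka₁ = 4.29e-07. Solving: [H⁺] = (−Ka₁ + √(Ka₁² + 4·Ka₁·C)) / 2 = 1.9628e-04 M. pH = -log(1.9628e-04) = 3.71.

pH = 3.71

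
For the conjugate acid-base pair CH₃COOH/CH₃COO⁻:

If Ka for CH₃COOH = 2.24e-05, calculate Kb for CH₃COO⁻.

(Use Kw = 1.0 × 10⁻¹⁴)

For a conjugate pair Ka × Kb = Kw, so Kb = Kw/Ka = 1.0 × 10⁻¹⁴ / 2.24e-05 = 4.46e-10.

K_b = 4.46e-10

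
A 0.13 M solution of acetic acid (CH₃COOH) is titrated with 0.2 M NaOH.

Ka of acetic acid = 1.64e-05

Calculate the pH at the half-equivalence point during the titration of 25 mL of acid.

At half-equivalence [HA] = [A⁻], so Henderson-Hasselbalch gives pH = pKa = -log(1.64e-05) = 4.79.

pH = pKa = 4.79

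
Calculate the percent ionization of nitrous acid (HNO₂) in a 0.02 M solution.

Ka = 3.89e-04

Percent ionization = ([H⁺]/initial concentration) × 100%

Using Ka equilibrium: x² + Ka×x - Ka×C = 0. Solving: [H⁺] = 2.6015e-03. Percent = (2.6015e-03/0.02) × 100

Percent ionization = 13%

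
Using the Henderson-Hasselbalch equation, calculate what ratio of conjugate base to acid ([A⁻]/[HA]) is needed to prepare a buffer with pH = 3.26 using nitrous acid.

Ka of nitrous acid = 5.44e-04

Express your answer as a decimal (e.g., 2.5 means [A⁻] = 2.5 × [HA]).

pKa = -log(5.44e-04) = 3.2644. pH = pKa + log([A⁻]/[HA]), so log([A⁻]/[HA]) = pH − pKa = 3.26 − 3.2644 = -0.0044. [A⁻]/[HA] = 10^(-0.0044) = 0.990

[A⁻]/[HA] = 0.990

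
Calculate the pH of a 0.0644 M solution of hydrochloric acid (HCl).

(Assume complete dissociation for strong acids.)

[H⁺] = 0.0644 M for strong acid. pH = -log[H⁺] = -log(0.0644)

pH = 1.19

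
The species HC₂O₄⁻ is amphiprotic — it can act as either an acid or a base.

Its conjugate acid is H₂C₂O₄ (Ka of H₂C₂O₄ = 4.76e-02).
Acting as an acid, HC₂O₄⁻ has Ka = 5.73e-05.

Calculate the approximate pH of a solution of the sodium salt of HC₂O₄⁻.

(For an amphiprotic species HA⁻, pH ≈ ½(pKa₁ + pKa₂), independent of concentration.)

pKa₁ = -log(4.76e-02) = 1.32; pKa₂ = -log(5.73e-05) = 4.24. For an amphiprotic species, pH ≈ ½(pKa₁ + pKa₂) = ½(1.32 + 4.24) = 2.78.

pH = 2.78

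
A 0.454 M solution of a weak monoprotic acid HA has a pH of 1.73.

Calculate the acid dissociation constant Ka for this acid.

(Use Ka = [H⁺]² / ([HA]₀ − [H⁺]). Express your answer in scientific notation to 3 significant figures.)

[H⁺] = 10^(−pH) = 10^(−1.73) = 1.862e-02 M. For HA ⇌ H⁺ + A⁻, Ka = [H⁺][A⁻]/[HA] = [H⁺]² / ([HA]₀ − [H⁺]) = (1.862e-02)² / (0.454 − 1.862e-02) = 7.96e-04.

K_a = 7.96e-04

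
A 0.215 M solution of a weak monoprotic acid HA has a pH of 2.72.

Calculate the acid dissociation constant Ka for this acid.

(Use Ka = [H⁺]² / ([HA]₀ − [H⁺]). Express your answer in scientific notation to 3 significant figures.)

[H⁺] = 10^(−pH) = 10^(−2.72) = 1.905e-03 M. For HA ⇌ H⁺ + A⁻, Ka = [H⁺][A⁻]/[HA] = [H⁺]² / ([HA]₀ − [H⁺]) = (1.905e-03)² / (0.215 − 1.905e-03) = 1.70e-05.

K_a = 1.70e-05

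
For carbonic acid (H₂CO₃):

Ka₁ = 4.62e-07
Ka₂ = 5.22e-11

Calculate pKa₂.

pKa₂ = -log(Ka₂) = -log(5.22e-11) = 10.28.

pK_{a2} = 10.28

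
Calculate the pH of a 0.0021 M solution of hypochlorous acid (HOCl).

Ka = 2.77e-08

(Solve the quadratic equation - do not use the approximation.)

x² + Ka×x - Ka×C = 0. Using quadratic formula: [H⁺] = 7.6131e-06

pH = 5.12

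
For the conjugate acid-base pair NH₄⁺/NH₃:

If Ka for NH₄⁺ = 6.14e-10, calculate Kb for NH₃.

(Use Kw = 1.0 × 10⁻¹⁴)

For a conjugate pair Ka × Kb = Kw, so Kb = Kw/Ka = 1.0 × 10⁻¹⁴ / 6.14e-10 = 1.63e-05.

K_b = 1.63e-05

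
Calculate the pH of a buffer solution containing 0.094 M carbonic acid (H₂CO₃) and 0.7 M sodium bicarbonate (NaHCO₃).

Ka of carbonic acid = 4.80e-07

pKa = -log(4.80e-07) = 6.32. pH = pKa + log([A⁻]/[HA]) = 6.32 + log(0.7/0.094)

pH = 7.19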